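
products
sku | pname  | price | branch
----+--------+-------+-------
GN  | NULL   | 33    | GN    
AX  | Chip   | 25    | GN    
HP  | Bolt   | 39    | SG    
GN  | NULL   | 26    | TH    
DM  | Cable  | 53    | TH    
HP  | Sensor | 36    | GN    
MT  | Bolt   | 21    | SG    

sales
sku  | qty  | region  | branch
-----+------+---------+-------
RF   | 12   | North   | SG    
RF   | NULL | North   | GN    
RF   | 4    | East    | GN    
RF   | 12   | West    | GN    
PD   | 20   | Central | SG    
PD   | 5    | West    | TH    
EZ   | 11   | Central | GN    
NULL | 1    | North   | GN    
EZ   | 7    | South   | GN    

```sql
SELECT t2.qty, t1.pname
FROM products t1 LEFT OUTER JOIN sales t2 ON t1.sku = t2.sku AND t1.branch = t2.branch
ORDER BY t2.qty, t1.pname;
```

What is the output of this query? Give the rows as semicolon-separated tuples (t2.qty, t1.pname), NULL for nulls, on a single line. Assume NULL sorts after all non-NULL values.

(NULL, Bolt); (NULL, Bolt); (NULL, Cable); (NULL, Chip); (NULL, Sensor); (NULL, NULL); (NULL, NULL)

LEFT JOIN keeps every row from `products`; unmatched rows get NULL for `sales`'s columns.
Matching on t1.sku = t2.sku AND t1.branch = t2.branch. A NULL in a compared column never satisfies the condition.
- t1 (sku=GN, branch=GN) has no partner → padded with NULL.
- t1 (sku=AX, branch=GN) has no partner → padded with NULL.
- t1 (sku=HP, branch=SG) has no partner → padded with NULL.
- t1 (sku=GN, branch=TH) has no partner → padded with NULL.
- t1 (sku=DM, branch=TH) has no partner → padded with NULL.
- t1 (sku=HP, branch=GN) has no partner → padded with NULL.
- t1 (sku=MT, branch=SG) has no partner → padded with NULL.
After projecting and ordering:
t2.qty | t1.pname
NULL | Bolt
NULL | Bolt
NULL | Cable
NULL | Chip
NULL | Sensor
NULL | NULL
NULL | NULL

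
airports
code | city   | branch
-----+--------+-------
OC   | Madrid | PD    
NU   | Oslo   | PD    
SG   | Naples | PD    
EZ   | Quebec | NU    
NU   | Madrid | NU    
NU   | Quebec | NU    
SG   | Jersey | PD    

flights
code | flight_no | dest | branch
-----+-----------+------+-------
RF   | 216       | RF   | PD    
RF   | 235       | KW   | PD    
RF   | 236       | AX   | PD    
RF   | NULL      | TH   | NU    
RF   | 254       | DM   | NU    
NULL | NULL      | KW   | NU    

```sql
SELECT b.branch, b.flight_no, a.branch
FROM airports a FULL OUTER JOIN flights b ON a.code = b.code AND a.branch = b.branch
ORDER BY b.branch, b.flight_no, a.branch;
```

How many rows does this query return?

13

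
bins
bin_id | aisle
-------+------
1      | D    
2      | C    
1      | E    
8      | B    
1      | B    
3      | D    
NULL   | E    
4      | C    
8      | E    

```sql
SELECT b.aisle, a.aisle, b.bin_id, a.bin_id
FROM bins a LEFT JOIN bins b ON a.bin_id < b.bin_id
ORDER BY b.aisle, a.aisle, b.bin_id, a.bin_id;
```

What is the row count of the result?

LEFT JOIN keeps every row from `bins a`; unmatched rows get NULL for `bins b`'s columns.
Matching on a.bin_id < b.bin_id. A NULL in a compared column never satisfies the condition.
- bin_id=1: 5 matching b row(s), so 5 row(s) emitted.
- bin_id=2: 4 matching b row(s), so 4 row(s) emitted.
- bin_id=1: 5 matching b row(s), so 5 row(s) emitted.
- bin_id=8: no b row matches, row kept with b columns NULL.
- bin_id=1: 5 matching b row(s), so 5 row(s) emitted.
- bin_id=3: 3 matching b row(s), so 3 row(s) emitted.
- bin_id=NULL: no b row matches, row kept with b columns NULL.
- bin_id=4: 2 matching b row(s), so 2 row(s) emitted.
- bin_id=8: no b row matches, row kept with b columns NULL.
Total: 24 matched + 3 padded = 27 rows.

27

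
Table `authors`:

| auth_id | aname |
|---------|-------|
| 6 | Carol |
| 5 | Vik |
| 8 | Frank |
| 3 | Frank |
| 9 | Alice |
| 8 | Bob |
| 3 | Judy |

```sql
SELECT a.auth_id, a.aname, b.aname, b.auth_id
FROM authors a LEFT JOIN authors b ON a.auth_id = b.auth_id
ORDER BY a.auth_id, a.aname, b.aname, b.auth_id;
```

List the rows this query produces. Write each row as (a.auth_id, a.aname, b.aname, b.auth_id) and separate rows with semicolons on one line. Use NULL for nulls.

(3, Frank, Frank, 3); (3, Frank, Judy, 3); (3, Judy, Frank, 3); (3, Judy, Judy, 3); (5, Vik, Vik, 5); (6, Carol, Carol, 6); (8, Bob, Bob, 8); (8, Bob, Frank, 8); (8, Frank, Bob, 8); (8, Frank, Frank, 8); (9, Alice, Alice, 9)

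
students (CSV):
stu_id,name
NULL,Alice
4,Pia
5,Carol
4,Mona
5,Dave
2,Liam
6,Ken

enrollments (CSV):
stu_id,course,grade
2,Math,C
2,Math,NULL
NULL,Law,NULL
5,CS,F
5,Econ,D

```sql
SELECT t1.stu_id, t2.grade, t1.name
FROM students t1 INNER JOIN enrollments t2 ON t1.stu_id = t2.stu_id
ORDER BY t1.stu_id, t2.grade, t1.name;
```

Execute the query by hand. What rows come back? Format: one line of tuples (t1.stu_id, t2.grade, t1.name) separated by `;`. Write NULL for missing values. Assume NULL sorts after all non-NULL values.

(2, C, Liam); (2, NULL, Liam); (5, D, Carol); (5, D, Dave); (5, F, Carol); (5, F, Dave)

INNER JOIN keeps only pairs where the ON condition holds.
Matching on t1.stu_id = t2.stu_id. A NULL in a compared column never satisfies the condition.
- stu_id=NULL: no matching t2 row, dropped.
- stu_id=4: no matching t2 row, dropped.
- stu_id=5: 2 matching t2 row(s), so 2 row(s) emitted.
- stu_id=4: no matching t2 row, dropped.
- stu_id=5: 2 matching t2 row(s), so 2 row(s) emitted.
- stu_id=2: 2 matching t2 row(s), so 2 row(s) emitted.
- stu_id=6: no matching t2 row, dropped.
After projecting and ordering:
t1.stu_id | t2.grade | t1.name
2 | C | Liam
2 | NULL | Liam
5 | D | Carol
5 | D | Dave
5 | F | Carol
5 | F | Dave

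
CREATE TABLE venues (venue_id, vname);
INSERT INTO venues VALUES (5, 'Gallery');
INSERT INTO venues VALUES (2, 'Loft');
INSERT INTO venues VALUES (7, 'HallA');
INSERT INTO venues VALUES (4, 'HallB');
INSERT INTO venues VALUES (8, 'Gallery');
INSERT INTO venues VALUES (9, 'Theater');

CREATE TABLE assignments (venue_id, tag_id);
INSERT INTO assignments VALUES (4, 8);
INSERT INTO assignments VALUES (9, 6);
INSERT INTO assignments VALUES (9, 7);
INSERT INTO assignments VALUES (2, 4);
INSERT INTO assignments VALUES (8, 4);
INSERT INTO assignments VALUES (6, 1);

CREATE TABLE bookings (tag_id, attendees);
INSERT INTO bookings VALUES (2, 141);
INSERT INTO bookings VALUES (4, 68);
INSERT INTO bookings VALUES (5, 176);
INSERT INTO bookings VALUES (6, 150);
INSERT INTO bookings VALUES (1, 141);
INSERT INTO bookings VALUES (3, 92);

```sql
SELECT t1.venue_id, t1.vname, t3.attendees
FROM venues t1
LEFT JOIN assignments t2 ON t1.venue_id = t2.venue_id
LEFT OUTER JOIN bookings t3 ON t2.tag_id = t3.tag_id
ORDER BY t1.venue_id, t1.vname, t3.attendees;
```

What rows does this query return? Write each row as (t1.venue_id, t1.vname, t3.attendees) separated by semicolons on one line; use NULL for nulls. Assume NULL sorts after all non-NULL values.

(2, Loft, 68); (4, HallB, NULL); (5, Gallery, NULL); (7, HallA, NULL); (8, Gallery, 68); (9, Theater, 150); (9, Theater, NULL)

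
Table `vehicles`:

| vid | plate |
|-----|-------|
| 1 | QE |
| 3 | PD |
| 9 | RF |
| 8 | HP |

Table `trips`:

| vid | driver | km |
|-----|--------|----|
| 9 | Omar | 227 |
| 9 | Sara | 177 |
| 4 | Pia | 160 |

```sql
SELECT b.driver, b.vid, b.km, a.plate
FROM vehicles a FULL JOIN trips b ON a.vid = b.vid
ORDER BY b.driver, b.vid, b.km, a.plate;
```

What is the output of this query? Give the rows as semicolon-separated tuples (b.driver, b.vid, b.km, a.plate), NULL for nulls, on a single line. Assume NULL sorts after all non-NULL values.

FULL OUTER JOIN keeps every row from both sides; unmatched rows get NULL for the other side's columns.
Matching on a.vid = b.vid.
- a (vid=1) has no partner → padded with NULL.
- a (vid=3) has no partner → padded with NULL.
- a (vid=9) pairs with 2 row(s) of b.
- a (vid=8) has no partner → padded with NULL.
- 1 row(s) from b found no a partner → padded with NULL.
After projecting and ordering:
b.driver | b.vid | b.km | a.plate
Omar | 9 | 227 | RF
Pia | 4 | 160 | NULL
Sara | 9 | 177 | RF
NULL | NULL | NULL | HP
NULL | NULL | NULL | PD
NULL | NULL | NULL | QE

(Omar, 9, 227, RF); (Pia, 4, 160, NULL); (Sara, 9, 177, RF); (NULL, NULL, NULL, HP); (NULL, NULL, NULL, PD); (NULL, NULL, NULL, QE)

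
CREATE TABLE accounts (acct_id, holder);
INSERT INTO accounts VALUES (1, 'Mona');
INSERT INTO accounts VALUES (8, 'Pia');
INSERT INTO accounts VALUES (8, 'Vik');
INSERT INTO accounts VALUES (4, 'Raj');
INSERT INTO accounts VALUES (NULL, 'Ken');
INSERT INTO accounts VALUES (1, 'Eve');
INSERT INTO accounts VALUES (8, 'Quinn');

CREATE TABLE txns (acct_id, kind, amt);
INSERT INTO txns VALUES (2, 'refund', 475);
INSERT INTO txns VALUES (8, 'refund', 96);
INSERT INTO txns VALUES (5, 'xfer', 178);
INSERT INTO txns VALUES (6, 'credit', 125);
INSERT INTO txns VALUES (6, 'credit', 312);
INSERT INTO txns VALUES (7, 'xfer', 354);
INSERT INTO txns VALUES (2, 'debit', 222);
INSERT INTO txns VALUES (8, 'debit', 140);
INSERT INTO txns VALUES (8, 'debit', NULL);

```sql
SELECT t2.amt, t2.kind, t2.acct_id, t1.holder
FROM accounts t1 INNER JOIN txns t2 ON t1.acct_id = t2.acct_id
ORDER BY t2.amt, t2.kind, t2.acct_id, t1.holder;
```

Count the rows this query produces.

INNER JOIN keeps only pairs where the ON condition holds.
Matching on t1.acct_id = t2.acct_id. A NULL in a compared column never satisfies the condition.
- t1 row (acct_id=1): no match → dropped.
- t1 row (acct_id=8): matches 3 t2 row(s) → 3 output row(s).
- t1 row (acct_id=8): matches 3 t2 row(s) → 3 output row(s).
- t1 row (acct_id=4): no match → dropped.
- t1 row (acct_id=NULL): no match → dropped.
- t1 row (acct_id=1): no match → dropped.
- t1 row (acct_id=8): matches 3 t2 row(s) → 3 output row(s).
Total: 9 rows.

9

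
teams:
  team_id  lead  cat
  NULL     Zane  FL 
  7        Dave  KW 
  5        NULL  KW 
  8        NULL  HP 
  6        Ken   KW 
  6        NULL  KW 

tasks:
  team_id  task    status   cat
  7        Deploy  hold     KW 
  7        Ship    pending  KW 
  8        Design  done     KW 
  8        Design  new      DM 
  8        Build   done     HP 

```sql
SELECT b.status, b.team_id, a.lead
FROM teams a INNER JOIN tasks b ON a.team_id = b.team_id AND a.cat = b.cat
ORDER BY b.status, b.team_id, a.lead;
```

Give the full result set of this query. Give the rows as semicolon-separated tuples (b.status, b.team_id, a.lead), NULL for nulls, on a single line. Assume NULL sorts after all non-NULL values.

INNER JOIN keeps only pairs where the ON condition holds.
Matching on a.team_id = b.team_id AND a.cat = b.cat. A NULL in a compared column never satisfies the condition.
- a (team_id=NULL, cat=FL) has no partner → excluded.
- a (team_id=7, cat=KW) pairs with 2 row(s) of b.
- a (team_id=5, cat=KW) has no partner → excluded.
- a (team_id=8, cat=HP) pairs with 1 row(s) of b.
- a (team_id=6, cat=KW) has no partner → excluded.
- a (team_id=6, cat=KW) has no partner → excluded.
After projecting and ordering:
b.status | b.team_id | a.lead
done | 8 | NULL
hold | 7 | Dave
pending | 7 | Dave

(done, 8, NULL); (hold, 7, Dave); (pending, 7, Dave)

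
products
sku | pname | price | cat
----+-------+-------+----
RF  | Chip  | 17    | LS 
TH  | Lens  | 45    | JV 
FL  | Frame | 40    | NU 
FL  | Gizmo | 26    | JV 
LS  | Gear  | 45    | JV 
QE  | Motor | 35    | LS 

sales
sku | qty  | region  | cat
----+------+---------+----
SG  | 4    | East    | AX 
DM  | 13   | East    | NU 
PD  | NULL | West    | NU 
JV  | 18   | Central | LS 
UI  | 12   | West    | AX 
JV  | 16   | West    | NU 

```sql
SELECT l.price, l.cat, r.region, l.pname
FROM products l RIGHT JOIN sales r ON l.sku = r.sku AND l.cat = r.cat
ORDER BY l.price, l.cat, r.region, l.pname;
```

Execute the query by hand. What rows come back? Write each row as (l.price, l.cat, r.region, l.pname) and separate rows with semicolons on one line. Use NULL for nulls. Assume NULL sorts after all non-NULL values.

(NULL, NULL, Central, NULL); (NULL, NULL, East, NULL); (NULL, NULL, East, NULL); (NULL, NULL, West, NULL); (NULL, NULL, West, NULL); (NULL, NULL, West, NULL)

RIGHT JOIN keeps every row from `sales`; unmatched rows get NULL for `products`'s columns.
Matching on l.sku = r.sku AND l.cat = r.cat.
- sku=RF, cat=LS: no matching r row.
- sku=TH, cat=JV: no matching r row.
- sku=FL, cat=NU: no matching r row.
- sku=FL, cat=JV: no matching r row.
- sku=LS, cat=JV: no matching r row.
- sku=QE, cat=LS: no matching r row.
- 6 r row(s) had no l match → kept, l columns NULL.
After projecting and ordering:
l.price | l.cat | r.region | l.pname
NULL | NULL | Central | NULL
NULL | NULL | East | NULL
NULL | NULL | East | NULL
NULL | NULL | West | NULL
NULL | NULL | West | NULL
NULL | NULL | West | NULL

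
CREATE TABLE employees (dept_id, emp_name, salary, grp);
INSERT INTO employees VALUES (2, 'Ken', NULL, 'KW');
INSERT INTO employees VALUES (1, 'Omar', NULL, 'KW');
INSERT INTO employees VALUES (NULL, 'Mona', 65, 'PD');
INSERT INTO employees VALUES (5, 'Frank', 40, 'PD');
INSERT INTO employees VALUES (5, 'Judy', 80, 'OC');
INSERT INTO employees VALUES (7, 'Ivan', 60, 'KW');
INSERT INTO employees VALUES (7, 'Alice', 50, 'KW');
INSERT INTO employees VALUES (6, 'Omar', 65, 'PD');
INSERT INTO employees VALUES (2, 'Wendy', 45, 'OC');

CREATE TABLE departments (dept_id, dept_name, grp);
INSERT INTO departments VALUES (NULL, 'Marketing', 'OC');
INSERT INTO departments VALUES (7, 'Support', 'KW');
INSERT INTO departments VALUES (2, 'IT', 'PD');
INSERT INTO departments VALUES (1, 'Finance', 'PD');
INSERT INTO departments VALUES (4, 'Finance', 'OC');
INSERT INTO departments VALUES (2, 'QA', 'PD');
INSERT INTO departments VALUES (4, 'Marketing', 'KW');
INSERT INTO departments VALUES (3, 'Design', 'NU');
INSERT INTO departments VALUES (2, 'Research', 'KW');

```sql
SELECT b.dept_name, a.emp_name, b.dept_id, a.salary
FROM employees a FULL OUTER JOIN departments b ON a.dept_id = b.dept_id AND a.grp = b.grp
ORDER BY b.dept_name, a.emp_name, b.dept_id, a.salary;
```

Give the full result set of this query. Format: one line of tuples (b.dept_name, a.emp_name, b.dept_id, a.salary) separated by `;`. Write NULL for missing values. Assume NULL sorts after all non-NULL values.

FULL OUTER JOIN keeps every row from both sides; unmatched rows get NULL for the other side's columns.
Matching on a.dept_id = b.dept_id AND a.grp = b.grp. A NULL in a compared column never satisfies the condition.
- a row (dept_id=2, grp=KW): matches 1 b row(s) → 1 output row(s).
- a row (dept_id=1, grp=KW): no match → kept, b columns NULL.
- a row (dept_id=NULL, grp=PD): no match → kept, b columns NULL.
- a row (dept_id=5, grp=PD): no match → kept, b columns NULL.
- a row (dept_id=5, grp=OC): no match → kept, b columns NULL.
- a row (dept_id=7, grp=KW): matches 1 b row(s) → 1 output row(s).
- a row (dept_id=7, grp=KW): matches 1 b row(s) → 1 output row(s).
- a row (dept_id=6, grp=PD): no match → kept, b columns NULL.
- a row (dept_id=2, grp=OC): no match → kept, b columns NULL.
- plus 7 unmatched b row(s), each kept with NULL a columns.

(Design, NULL, 3, NULL); (Finance, NULL, 1, NULL); (Finance, NULL, 4, NULL); (IT, NULL, 2, NULL); (Marketing, NULL, 4, NULL); (Marketing, NULL, NULL, NULL); (QA, NULL, 2, NULL); (Research, Ken, 2, NULL); (Support, Alice, 7, 50); (Support, Ivan, 7, 60); (NULL, Frank, NULL, 40); (NULL, Judy, NULL, 80); (NULL, Mona, NULL, 65); (NULL, Omar, NULL, 65); (NULL, Omar, NULL, NULL); (NULL, Wendy, NULL, 45)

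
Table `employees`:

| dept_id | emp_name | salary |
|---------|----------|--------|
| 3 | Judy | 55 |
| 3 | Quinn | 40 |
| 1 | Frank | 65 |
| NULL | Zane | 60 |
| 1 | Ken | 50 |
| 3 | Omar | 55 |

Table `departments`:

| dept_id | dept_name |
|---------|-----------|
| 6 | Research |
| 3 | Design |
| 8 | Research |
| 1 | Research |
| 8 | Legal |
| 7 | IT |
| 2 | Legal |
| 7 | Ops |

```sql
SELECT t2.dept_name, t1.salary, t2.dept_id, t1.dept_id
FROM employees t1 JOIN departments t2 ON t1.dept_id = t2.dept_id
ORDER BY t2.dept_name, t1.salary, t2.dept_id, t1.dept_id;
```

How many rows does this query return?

5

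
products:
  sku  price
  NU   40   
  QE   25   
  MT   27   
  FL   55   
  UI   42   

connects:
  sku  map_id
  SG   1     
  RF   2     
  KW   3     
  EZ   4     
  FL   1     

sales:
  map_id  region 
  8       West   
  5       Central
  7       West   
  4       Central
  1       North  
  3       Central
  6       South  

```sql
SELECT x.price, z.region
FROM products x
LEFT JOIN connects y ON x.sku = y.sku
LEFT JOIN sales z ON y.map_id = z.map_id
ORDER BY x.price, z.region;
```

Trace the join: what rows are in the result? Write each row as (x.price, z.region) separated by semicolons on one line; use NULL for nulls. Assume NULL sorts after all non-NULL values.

Evaluate left to right. First `products x LEFT JOIN connects y` on sku: 5 row(s).
Then LEFT JOIN `sales z` on map_id: each of those 5 rows is kept; rows whose y.map_id has no match in z get NULL for z's columns.

(25, NULL); (27, NULL); (40, NULL); (42, NULL); (55, North)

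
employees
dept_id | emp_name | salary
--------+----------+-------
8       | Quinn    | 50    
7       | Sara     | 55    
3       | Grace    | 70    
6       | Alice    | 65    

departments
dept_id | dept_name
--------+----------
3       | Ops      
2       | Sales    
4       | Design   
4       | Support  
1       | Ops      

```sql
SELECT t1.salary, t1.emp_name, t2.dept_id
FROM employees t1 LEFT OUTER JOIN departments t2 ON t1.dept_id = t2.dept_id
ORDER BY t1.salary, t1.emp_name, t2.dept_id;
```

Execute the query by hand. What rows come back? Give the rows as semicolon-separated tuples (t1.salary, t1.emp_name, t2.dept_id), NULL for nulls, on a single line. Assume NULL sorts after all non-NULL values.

LEFT JOIN keeps every row from `employees`; unmatched rows get NULL for `departments`'s columns.
Matching on t1.dept_id = t2.dept_id.
- t1 (dept_id=8) has no partner → padded with NULL.
- t1 (dept_id=7) has no partner → padded with NULL.
- t1 (dept_id=3) pairs with 1 row(s) of t2.
- t1 (dept_id=6) has no partner → padded with NULL.
After projecting and ordering:
t1.salary | t1.emp_name | t2.dept_id
50 | Quinn | NULL
55 | Sara | NULL
65 | Alice | NULL
70 | Grace | 3

(50, Quinn, NULL); (55, Sara, NULL); (65, Alice, NULL); (70, Grace, 3)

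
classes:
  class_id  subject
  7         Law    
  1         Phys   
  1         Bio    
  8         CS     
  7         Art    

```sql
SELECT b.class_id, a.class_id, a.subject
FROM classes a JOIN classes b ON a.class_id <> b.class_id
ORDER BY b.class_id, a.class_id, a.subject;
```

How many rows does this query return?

INNER JOIN keeps only pairs where the ON condition holds.
Matching on a.class_id <> b.class_id.
- class_id=7: 3 matching b row(s), so 3 row(s) emitted.
- class_id=1: 3 matching b row(s), so 3 row(s) emitted.
- class_id=1: 3 matching b row(s), so 3 row(s) emitted.
- class_id=8: 4 matching b row(s), so 4 row(s) emitted.
- class_id=7: 3 matching b row(s), so 3 row(s) emitted.
Total: 16 rows.

16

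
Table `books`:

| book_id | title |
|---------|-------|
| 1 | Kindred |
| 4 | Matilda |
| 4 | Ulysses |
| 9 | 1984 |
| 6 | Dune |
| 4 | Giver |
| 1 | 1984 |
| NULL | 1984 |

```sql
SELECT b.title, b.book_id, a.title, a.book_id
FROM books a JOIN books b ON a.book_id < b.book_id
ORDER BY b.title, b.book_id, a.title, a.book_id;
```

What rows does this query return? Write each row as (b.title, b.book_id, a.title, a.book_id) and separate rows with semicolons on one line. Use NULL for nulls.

(1984, 9, 1984, 1); (1984, 9, Dune, 6); (1984, 9, Giver, 4); (1984, 9, Kindred, 1); (1984, 9, Matilda, 4); (1984, 9, Ulysses, 4); (Dune, 6, 1984, 1); (Dune, 6, Giver, 4); (Dune, 6, Kindred, 1); (Dune, 6, Matilda, 4); (Dune, 6, Ulysses, 4); (Giver, 4, 1984, 1); (Giver, 4, Kindred, 1); (Matilda, 4, 1984, 1); (Matilda, 4, Kindred, 1); (Ulysses, 4, 1984, 1); (Ulysses, 4, Kindred, 1)

INNER JOIN keeps only pairs where the ON condition holds.
Matching on a.book_id < b.book_id. A NULL in a compared column never satisfies the condition.
- a (book_id=1) pairs with 5 row(s) of b.
- a (book_id=4) pairs with 2 row(s) of b.
- a (book_id=4) pairs with 2 row(s) of b.
- a (book_id=9) has no partner → excluded.
- a (book_id=6) pairs with 1 row(s) of b.
- a (book_id=4) pairs with 2 row(s) of b.
- a (book_id=1) pairs with 5 row(s) of b.
- a (book_id=NULL) has no partner → excluded.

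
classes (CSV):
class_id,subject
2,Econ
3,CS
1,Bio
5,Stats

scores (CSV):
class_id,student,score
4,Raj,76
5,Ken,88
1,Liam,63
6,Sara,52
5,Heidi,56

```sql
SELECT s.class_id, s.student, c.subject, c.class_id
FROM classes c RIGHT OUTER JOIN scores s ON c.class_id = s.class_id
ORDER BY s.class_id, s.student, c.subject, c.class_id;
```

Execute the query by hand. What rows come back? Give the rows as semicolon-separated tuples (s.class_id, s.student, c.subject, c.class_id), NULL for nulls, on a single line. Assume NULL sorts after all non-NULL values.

(1, Liam, Bio, 1); (4, Raj, NULL, NULL); (5, Heidi, Stats, 5); (5, Ken, Stats, 5); (6, Sara, NULL, NULL)

RIGHT JOIN keeps every row from `scores`; unmatched rows get NULL for `classes`'s columns.
Matching on c.class_id = s.class_id.
- c (class_id=2) has no partner in s.
- c (class_id=3) has no partner in s.
- c (class_id=1) pairs with 1 row(s) of s.
- c (class_id=5) pairs with 2 row(s) of s.
- 2 s row(s) had no c match → kept, c columns NULL.
After projecting and ordering:
s.class_id | s.student | c.subject | c.class_id
1 | Liam | Bio | 1
4 | Raj | NULL | NULL
5 | Heidi | Stats | 5
5 | Ken | Stats | 5
6 | Sara | NULL | NULL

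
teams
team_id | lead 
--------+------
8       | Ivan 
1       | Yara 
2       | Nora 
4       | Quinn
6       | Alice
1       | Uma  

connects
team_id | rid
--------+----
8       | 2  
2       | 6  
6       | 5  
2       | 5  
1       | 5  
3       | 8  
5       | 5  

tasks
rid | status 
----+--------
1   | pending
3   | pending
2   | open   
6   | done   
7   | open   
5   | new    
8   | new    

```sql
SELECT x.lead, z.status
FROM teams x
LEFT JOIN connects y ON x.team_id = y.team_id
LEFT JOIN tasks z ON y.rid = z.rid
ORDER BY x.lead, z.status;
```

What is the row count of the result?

7

Step 1 — x LEFT JOIN y on team_id → 7 row(s).
Then LEFT JOIN `tasks z` on rid: each of those 7 rows is kept; rows whose y.rid has no match in z get NULL for z's columns.
Result: 7 row(s).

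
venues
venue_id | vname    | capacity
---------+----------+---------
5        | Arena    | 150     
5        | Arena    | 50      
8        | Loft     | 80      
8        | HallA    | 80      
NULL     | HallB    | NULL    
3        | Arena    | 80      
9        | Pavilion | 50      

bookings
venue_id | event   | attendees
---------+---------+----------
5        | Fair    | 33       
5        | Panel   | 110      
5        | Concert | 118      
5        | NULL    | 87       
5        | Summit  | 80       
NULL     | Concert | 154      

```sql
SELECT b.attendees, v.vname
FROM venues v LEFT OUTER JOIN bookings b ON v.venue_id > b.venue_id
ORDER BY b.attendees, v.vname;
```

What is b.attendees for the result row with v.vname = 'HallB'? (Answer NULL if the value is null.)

NULL

LEFT JOIN keeps every row from `venues`; unmatched rows get NULL for `bookings`'s columns.
Matching on v.venue_id > b.venue_id. A NULL in a compared column never satisfies the condition.
Matched pairs: 15; unmatched v rows kept: 4.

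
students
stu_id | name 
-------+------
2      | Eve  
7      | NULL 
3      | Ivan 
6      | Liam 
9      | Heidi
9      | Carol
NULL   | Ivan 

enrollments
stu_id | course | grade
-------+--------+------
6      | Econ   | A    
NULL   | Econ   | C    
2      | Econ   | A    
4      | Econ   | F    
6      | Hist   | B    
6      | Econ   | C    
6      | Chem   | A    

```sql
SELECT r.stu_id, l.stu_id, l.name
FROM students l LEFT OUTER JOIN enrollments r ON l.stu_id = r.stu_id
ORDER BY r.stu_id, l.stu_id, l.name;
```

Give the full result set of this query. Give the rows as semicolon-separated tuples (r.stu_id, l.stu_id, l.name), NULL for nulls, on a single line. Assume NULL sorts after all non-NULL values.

(2, 2, Eve); (6, 6, Liam); (6, 6, Liam); (6, 6, Liam); (6, 6, Liam); (NULL, 3, Ivan); (NULL, 7, NULL); (NULL, 9, Carol); (NULL, 9, Heidi); (NULL, NULL, Ivan)

LEFT JOIN keeps every row from `students`; unmatched rows get NULL for `enrollments`'s columns.
Matching on l.stu_id = r.stu_id. A NULL in a compared column never satisfies the condition.
Matched pairs: 5; unmatched l rows kept: 5.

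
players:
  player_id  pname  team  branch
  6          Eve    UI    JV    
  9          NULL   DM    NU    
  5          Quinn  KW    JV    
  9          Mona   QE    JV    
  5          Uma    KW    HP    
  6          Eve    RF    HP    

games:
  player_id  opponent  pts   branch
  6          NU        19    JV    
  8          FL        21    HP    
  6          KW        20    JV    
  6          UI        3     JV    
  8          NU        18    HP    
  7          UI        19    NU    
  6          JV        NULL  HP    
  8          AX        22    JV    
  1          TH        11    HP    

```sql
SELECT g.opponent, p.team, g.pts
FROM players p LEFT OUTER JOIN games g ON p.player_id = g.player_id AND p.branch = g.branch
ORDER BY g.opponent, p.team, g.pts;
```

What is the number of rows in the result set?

8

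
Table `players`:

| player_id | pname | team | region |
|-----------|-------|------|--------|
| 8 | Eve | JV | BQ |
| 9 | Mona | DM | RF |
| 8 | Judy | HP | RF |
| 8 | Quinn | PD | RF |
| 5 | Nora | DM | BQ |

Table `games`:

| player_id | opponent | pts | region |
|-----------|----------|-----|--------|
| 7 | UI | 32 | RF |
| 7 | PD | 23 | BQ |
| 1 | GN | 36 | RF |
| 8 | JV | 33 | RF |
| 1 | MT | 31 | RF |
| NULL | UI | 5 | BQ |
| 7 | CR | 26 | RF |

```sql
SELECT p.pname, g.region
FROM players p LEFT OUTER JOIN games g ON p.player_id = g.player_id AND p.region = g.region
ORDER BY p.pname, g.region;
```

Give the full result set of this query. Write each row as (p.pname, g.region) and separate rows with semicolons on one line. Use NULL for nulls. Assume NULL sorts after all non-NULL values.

(Eve, NULL); (Judy, RF); (Mona, NULL); (Nora, NULL); (Quinn, RF)

LEFT JOIN keeps every row from `players`; unmatched rows get NULL for `games`'s columns.
Matching on p.player_id = g.player_id AND p.region = g.region. A NULL in a compared column never satisfies the condition.
Matched pairs: 2; unmatched p rows kept: 3.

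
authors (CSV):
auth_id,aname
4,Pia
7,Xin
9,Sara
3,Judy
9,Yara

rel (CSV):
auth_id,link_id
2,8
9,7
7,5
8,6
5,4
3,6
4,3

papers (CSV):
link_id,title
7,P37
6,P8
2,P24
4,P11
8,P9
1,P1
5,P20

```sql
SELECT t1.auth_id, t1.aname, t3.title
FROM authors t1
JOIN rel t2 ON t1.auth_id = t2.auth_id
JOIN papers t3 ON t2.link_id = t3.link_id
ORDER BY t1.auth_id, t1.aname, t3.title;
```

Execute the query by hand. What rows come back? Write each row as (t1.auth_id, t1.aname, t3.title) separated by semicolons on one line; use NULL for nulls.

(3, Judy, P8); (7, Xin, P20); (9, Sara, P37); (9, Yara, P37)

Step 1 — t1 INNER JOIN t2 on auth_id → 5 row(s).
Then INNER JOIN `papers t3` on link_id: keep only rows whose t2.link_id appears in t3.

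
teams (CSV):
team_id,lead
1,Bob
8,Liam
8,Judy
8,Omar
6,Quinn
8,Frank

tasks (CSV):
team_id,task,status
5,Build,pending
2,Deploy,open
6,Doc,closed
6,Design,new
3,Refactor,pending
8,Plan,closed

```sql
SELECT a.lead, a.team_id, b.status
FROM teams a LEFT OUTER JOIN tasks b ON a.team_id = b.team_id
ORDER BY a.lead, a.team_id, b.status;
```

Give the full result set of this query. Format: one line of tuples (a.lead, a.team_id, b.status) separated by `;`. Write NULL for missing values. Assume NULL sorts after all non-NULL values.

(Bob, 1, NULL); (Frank, 8, closed); (Judy, 8, closed); (Liam, 8, closed); (Omar, 8, closed); (Quinn, 6, closed); (Quinn, 6, new)

LEFT JOIN keeps every row from `teams`; unmatched rows get NULL for `tasks`'s columns.
Matching on a.team_id = b.team_id.
Matched pairs: 6; unmatched a rows kept: 1.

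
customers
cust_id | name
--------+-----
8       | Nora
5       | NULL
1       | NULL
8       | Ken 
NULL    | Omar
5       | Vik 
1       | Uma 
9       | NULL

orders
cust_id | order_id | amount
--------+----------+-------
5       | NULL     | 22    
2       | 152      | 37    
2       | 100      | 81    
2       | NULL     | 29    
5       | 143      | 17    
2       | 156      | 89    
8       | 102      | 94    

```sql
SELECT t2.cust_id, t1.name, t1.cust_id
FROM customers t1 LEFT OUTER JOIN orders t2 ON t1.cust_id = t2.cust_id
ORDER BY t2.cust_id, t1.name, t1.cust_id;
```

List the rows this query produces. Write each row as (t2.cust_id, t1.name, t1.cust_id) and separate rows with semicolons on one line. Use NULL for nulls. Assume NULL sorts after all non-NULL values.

(5, Vik, 5); (5, Vik, 5); (5, NULL, 5); (5, NULL, 5); (8, Ken, 8); (8, Nora, 8); (NULL, Omar, NULL); (NULL, Uma, 1); (NULL, NULL, 1); (NULL, NULL, 9)

LEFT JOIN keeps every row from `customers`; unmatched rows get NULL for `orders`'s columns.
Matching on t1.cust_id = t2.cust_id. A NULL in a compared column never satisfies the condition.
- cust_id=8: 1 matching t2 row(s), so 1 row(s) emitted.
- cust_id=5: 2 matching t2 row(s), so 2 row(s) emitted.
- cust_id=1: no t2 row matches, row kept with t2 columns NULL.
- cust_id=8: 1 matching t2 row(s), so 1 row(s) emitted.
- cust_id=NULL: no t2 row matches, row kept with t2 columns NULL.
- cust_id=5: 2 matching t2 row(s), so 2 row(s) emitted.
- cust_id=1: no t2 row matches, row kept with t2 columns NULL.
- cust_id=9: no t2 row matches, row kept with t2 columns NULL.
After projecting and ordering:
t2.cust_id | t1.name | t1.cust_id
5 | Vik | 5
5 | Vik | 5
5 | NULL | 5
5 | NULL | 5
8 | Ken | 8
8 | Nora | 8
NULL | Omar | NULL
NULL | Uma | 1
NULL | NULL | 1
NULL | NULL | 9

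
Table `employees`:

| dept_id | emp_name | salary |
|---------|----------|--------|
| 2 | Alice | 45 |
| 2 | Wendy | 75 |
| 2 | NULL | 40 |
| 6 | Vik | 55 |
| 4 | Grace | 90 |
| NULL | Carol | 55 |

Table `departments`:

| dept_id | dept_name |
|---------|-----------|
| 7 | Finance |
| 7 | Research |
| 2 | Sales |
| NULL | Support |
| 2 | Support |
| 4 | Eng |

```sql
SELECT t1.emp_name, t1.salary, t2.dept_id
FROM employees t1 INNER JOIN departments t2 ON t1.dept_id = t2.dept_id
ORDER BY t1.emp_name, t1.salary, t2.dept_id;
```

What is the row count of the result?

7

INNER JOIN keeps only pairs where the ON condition holds.
Matching on t1.dept_id = t2.dept_id. A NULL in a compared column never satisfies the condition.
Matched pairs: 7.
Total: 7 rows.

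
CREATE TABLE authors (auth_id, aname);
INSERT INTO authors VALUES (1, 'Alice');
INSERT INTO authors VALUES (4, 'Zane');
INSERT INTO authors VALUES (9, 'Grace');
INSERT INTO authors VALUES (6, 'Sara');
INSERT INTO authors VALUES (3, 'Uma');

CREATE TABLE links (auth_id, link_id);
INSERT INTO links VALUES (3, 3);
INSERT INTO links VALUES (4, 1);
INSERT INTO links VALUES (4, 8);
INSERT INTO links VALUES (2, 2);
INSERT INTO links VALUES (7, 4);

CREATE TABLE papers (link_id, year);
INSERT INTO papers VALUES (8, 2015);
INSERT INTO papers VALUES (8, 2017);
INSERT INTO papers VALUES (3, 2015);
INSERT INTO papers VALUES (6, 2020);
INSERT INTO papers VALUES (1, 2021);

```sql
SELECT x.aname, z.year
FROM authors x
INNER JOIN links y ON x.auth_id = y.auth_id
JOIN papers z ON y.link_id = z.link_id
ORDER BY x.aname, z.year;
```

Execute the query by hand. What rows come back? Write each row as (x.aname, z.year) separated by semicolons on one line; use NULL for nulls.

Step 1 — x INNER JOIN y on auth_id → 3 row(s).
Then INNER JOIN `papers z` on link_id: keep only rows whose y.link_id appears in z.

(Uma, 2015); (Zane, 2015); (Zane, 2017); (Zane, 2021)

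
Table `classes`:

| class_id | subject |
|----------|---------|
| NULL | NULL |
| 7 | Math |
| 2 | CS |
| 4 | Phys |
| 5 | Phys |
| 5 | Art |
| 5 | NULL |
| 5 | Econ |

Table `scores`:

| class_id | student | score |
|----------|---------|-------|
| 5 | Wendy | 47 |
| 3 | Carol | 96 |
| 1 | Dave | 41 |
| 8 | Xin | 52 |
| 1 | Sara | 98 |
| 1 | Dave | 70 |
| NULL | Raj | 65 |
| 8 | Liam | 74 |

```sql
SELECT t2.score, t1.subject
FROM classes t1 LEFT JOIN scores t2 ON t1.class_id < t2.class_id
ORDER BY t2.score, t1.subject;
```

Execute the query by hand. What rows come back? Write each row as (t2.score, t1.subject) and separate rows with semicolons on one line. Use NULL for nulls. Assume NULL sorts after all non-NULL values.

(47, CS); (47, Phys); (52, Art); (52, CS); (52, Econ); (52, Math); (52, Phys); (52, Phys); (52, NULL); (74, Art); (74, CS); (74, Econ); (74, Math); (74, Phys); (74, Phys); (74, NULL); (96, CS); (NULL, NULL)

LEFT JOIN keeps every row from `classes`; unmatched rows get NULL for `scores`'s columns.
Matching on t1.class_id < t2.class_id. A NULL in a compared column never satisfies the condition.
Matched pairs: 17; unmatched t1 rows kept: 1.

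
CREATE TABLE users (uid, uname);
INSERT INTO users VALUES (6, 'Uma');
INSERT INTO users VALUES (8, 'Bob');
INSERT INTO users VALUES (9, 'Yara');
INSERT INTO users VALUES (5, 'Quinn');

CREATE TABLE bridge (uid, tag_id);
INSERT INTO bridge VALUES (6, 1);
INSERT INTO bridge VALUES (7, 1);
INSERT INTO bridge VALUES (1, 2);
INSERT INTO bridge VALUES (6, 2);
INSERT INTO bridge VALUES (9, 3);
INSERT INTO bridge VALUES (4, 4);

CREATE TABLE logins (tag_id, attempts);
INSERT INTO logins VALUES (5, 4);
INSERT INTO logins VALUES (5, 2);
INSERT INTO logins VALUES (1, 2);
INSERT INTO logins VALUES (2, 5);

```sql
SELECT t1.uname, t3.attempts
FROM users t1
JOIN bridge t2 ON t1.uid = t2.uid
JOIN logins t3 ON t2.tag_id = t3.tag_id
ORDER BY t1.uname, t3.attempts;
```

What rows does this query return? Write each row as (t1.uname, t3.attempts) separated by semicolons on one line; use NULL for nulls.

Step 1 — t1 INNER JOIN t2 on uid → 3 row(s).
Then INNER JOIN `logins t3` on tag_id: keep only rows whose t2.tag_id appears in t3.

(Uma, 2); (Uma, 5)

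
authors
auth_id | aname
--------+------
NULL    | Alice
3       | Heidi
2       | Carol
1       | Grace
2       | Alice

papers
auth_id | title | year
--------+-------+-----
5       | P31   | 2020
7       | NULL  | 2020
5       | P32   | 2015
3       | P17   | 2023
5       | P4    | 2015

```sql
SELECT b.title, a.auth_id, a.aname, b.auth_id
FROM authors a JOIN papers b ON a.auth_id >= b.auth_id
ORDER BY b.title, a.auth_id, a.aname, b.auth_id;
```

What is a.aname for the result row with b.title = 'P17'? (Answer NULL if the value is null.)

INNER JOIN keeps only pairs where the ON condition holds.
Matching on a.auth_id >= b.auth_id. A NULL in a compared column never satisfies the condition.
- auth_id=NULL: no matching b row, dropped.
- auth_id=3: 1 matching b row(s), so 1 row(s) emitted.
- auth_id=2: no matching b row, dropped.
- auth_id=1: no matching b row, dropped.
- auth_id=2: no matching b row, dropped.

Heidi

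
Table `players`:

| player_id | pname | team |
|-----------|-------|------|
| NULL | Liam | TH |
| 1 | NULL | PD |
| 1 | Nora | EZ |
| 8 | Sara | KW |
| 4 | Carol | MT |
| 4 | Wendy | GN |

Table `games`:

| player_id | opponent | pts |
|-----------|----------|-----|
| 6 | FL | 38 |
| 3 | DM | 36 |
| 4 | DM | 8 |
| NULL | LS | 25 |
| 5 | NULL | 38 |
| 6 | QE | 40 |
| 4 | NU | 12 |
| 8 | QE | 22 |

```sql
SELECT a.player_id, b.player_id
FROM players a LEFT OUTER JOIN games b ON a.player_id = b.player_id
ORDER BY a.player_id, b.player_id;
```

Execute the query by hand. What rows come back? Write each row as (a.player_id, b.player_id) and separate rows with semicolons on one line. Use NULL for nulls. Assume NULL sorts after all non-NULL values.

(1, NULL); (1, NULL); (4, 4); (4, 4); (4, 4); (4, 4); (8, 8); (NULL, NULL)

LEFT JOIN keeps every row from `players`; unmatched rows get NULL for `games`'s columns.
Matching on a.player_id = b.player_id. A NULL in a compared column never satisfies the condition.
- a (player_id=NULL) has no partner → padded with NULL.
- a (player_id=1) has no partner → padded with NULL.
- a (player_id=1) has no partner → padded with NULL.
- a (player_id=8) pairs with 1 row(s) of b.
- a (player_id=4) pairs with 2 row(s) of b.
- a (player_id=4) pairs with 2 row(s) of b.
After projecting and ordering:
a.player_id | b.player_id
1 | NULL
1 | NULL
4 | 4
4 | 4
4 | 4
4 | 4
8 | 8
NULL | NULL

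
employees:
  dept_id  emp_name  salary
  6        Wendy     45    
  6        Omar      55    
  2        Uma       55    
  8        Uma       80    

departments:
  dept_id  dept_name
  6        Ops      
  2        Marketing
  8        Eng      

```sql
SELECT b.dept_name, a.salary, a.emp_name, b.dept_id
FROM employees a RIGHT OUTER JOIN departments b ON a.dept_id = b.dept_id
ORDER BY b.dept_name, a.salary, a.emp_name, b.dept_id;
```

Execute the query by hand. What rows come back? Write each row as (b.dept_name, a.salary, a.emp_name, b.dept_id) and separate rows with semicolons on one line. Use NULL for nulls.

(Eng, 80, Uma, 8); (Marketing, 55, Uma, 2); (Ops, 45, Wendy, 6); (Ops, 55, Omar, 6)

RIGHT JOIN keeps every row from `departments`; unmatched rows get NULL for `employees`'s columns.
Matching on a.dept_id = b.dept_id.
Matched pairs: 4; unmatched b rows kept: 0.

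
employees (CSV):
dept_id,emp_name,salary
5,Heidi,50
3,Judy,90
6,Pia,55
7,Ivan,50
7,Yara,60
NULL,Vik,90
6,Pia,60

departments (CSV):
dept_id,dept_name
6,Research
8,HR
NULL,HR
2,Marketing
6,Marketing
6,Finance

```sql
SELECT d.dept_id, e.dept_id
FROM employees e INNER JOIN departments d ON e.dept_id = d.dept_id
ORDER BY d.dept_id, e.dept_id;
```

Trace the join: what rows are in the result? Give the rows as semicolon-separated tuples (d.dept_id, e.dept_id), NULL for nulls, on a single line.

(6, 6); (6, 6); (6, 6); (6, 6); (6, 6); (6, 6)

INNER JOIN keeps only pairs where the ON condition holds.
Matching on e.dept_id = d.dept_id. A NULL in a compared column never satisfies the condition.
- e (dept_id=5) has no partner → excluded.
- e (dept_id=3) has no partner → excluded.
- e (dept_id=6) pairs with 3 row(s) of d.
- e (dept_id=7) has no partner → excluded.
- e (dept_id=7) has no partner → excluded.
- e (dept_id=NULL) has no partner → excluded.
- e (dept_id=6) pairs with 3 row(s) of d.
After projecting and ordering:
d.dept_id | e.dept_id
6 | 6
6 | 6
6 | 6
6 | 6
6 | 6
6 | 6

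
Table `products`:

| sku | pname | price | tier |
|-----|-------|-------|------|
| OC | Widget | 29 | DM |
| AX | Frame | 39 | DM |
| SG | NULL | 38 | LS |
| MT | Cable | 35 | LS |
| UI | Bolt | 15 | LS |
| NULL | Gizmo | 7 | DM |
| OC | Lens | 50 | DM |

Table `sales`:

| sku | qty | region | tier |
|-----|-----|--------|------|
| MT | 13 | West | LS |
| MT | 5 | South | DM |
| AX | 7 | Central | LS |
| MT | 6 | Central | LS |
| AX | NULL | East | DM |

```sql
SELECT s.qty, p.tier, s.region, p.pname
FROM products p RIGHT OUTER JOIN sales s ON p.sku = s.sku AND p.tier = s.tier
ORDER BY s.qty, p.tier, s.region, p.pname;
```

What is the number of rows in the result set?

RIGHT JOIN keeps every row from `sales`; unmatched rows get NULL for `products`'s columns.
Matching on p.sku = s.sku AND p.tier = s.tier. A NULL in a compared column never satisfies the condition.
- p row (sku=OC, tier=DM): no match.
- p row (sku=AX, tier=DM): matches 1 s row(s) → 1 output row(s).
- p row (sku=SG, tier=LS): no match.
- p row (sku=MT, tier=LS): matches 2 s row(s) → 2 output row(s).
- p row (sku=UI, tier=LS): no match.
- p row (sku=NULL, tier=DM): no match.
- p row (sku=OC, tier=DM): no match.
- 2 row(s) from s found no p partner → padded with NULL.
Total: 3 matched + 2 padded = 5 rows.

5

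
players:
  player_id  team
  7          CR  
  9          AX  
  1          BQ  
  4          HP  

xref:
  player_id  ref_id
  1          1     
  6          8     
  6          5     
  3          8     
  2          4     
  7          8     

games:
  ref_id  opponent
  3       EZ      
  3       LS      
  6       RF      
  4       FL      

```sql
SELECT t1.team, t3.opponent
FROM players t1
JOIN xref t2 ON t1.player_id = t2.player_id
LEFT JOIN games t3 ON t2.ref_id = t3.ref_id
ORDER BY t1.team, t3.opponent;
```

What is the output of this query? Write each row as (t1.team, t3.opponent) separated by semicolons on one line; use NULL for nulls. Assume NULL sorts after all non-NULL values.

Step 1 — t1 INNER JOIN t2 on player_id → 2 row(s).
Then LEFT JOIN `games t3` on ref_id: each of those 2 rows is kept; rows whose t2.ref_id has no match in t3 get NULL for t3's columns.

(BQ, NULL); (CR, NULL)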